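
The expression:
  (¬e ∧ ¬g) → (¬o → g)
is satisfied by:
  {o: True, e: True, g: True}
  {o: True, e: True, g: False}
  {o: True, g: True, e: False}
  {o: True, g: False, e: False}
  {e: True, g: True, o: False}
  {e: True, g: False, o: False}
  {g: True, e: False, o: False}


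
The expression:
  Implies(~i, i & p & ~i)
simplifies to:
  i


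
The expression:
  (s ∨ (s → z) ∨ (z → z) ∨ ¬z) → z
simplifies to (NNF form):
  z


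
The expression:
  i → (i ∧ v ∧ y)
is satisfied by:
  {y: True, v: True, i: False}
  {y: True, v: False, i: False}
  {v: True, y: False, i: False}
  {y: False, v: False, i: False}
  {y: True, i: True, v: True}


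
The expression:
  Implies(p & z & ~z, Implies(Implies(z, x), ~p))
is always true.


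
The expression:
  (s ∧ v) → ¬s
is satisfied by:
  {s: False, v: False}
  {v: True, s: False}
  {s: True, v: False}


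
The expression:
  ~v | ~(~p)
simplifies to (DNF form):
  p | ~v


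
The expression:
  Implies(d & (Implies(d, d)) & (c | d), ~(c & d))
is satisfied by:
  {c: False, d: False}
  {d: True, c: False}
  {c: True, d: False}


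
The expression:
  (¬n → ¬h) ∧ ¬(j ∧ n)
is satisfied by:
  {h: False, j: False, n: False}
  {n: True, h: False, j: False}
  {j: True, h: False, n: False}
  {n: True, h: True, j: False}


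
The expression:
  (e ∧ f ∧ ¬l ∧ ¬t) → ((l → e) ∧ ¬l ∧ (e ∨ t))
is always true.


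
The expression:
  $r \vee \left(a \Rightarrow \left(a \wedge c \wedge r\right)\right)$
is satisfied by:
  {r: True, a: False}
  {a: False, r: False}
  {a: True, r: True}


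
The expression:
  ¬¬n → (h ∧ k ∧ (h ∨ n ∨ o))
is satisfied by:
  {k: True, h: True, n: False}
  {k: True, h: False, n: False}
  {h: True, k: False, n: False}
  {k: False, h: False, n: False}
  {n: True, k: True, h: True}


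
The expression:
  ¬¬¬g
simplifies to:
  ¬g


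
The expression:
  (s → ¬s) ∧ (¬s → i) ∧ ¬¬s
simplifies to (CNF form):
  False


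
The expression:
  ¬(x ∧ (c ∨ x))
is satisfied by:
  {x: False}


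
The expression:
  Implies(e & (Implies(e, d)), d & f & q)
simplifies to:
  ~d | ~e | (f & q)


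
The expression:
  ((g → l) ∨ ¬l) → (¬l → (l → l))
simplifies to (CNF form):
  True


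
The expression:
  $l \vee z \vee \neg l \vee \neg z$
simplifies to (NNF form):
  $\text{True}$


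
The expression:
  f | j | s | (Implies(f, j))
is always true.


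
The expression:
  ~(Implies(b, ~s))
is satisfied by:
  {b: True, s: True}


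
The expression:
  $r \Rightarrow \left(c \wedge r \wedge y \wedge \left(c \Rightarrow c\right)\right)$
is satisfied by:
  {c: True, y: True, r: False}
  {c: True, y: False, r: False}
  {y: True, c: False, r: False}
  {c: False, y: False, r: False}
  {r: True, c: True, y: True}


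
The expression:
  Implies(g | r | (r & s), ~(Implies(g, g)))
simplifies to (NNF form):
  ~g & ~r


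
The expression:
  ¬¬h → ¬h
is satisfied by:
  {h: False}


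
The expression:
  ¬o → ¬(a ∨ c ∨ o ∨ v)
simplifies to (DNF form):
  o ∨ (¬a ∧ ¬c ∧ ¬v)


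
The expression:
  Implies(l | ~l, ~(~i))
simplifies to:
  i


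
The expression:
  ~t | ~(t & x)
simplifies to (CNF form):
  ~t | ~x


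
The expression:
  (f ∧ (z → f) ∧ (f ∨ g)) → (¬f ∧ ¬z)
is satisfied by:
  {f: False}


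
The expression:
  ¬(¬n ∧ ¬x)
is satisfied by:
  {n: True, x: True}
  {n: True, x: False}
  {x: True, n: False}


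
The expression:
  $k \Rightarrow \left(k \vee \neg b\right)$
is always true.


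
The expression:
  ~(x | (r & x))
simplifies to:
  ~x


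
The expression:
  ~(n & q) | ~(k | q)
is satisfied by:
  {q: False, n: False}
  {n: True, q: False}
  {q: True, n: False}


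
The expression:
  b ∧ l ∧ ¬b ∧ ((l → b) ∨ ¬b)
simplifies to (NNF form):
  False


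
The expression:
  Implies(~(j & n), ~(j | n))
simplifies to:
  (j & n) | (~j & ~n)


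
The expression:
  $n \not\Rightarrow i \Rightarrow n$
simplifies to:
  $\text{True}$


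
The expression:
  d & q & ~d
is never true.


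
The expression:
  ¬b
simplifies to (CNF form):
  ¬b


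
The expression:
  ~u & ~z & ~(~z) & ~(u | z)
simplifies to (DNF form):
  False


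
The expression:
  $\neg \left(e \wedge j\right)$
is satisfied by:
  {e: False, j: False}
  {j: True, e: False}
  {e: True, j: False}


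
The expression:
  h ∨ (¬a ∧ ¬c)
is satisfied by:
  {h: True, a: False, c: False}
  {h: True, c: True, a: False}
  {h: True, a: True, c: False}
  {h: True, c: True, a: True}
  {c: False, a: False, h: False}


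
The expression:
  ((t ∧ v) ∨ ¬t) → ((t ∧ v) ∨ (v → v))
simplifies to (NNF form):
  True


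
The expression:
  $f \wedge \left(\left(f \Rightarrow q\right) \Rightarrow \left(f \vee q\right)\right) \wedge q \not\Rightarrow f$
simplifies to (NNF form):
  $\text{False}$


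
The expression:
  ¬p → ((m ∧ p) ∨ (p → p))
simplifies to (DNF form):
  True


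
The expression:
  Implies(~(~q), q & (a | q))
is always true.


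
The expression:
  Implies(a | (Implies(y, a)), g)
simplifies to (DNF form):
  g | (y & ~a)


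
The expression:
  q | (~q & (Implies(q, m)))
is always true.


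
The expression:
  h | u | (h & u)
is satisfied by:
  {u: True, h: True}
  {u: True, h: False}
  {h: True, u: False}


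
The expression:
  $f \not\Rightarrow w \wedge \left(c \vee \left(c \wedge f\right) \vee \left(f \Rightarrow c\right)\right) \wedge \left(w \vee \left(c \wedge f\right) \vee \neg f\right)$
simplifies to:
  $c \wedge f \wedge \neg w$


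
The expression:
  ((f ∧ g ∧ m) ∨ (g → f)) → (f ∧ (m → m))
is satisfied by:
  {g: True, f: True}
  {g: True, f: False}
  {f: True, g: False}


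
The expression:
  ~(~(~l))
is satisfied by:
  {l: False}


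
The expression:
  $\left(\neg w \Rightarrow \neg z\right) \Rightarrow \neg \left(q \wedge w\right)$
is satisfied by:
  {w: False, q: False}
  {q: True, w: False}
  {w: True, q: False}


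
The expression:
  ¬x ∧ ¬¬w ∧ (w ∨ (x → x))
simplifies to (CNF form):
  w ∧ ¬x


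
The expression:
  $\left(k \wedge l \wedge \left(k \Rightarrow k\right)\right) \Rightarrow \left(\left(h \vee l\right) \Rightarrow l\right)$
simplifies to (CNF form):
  $\text{True}$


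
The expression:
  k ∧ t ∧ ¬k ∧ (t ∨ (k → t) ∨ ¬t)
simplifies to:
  False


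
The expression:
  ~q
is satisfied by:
  {q: False}


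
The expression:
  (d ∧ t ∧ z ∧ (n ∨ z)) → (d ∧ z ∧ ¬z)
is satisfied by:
  {t: False, z: False, d: False}
  {d: True, t: False, z: False}
  {z: True, t: False, d: False}
  {d: True, z: True, t: False}
  {t: True, d: False, z: False}
  {d: True, t: True, z: False}
  {z: True, t: True, d: False}


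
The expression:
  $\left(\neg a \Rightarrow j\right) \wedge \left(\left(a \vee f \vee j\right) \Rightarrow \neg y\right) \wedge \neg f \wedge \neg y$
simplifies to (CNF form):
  $\neg f \wedge \neg y \wedge \left(a \vee j\right)$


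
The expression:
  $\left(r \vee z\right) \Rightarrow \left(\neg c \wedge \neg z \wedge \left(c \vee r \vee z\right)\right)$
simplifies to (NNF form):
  $\neg z \wedge \left(\neg c \vee \neg r\right)$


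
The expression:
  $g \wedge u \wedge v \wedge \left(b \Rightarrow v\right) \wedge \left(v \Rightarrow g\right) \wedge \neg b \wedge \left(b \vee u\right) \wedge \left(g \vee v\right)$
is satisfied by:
  {u: True, g: True, v: True, b: False}


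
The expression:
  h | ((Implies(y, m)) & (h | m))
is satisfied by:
  {m: True, h: True}
  {m: True, h: False}
  {h: True, m: False}


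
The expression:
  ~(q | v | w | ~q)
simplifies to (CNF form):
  False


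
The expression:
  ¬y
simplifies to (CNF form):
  ¬y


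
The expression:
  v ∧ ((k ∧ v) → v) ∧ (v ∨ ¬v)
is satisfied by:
  {v: True}


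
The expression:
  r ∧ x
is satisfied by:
  {r: True, x: True}


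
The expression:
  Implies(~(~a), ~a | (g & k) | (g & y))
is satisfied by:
  {g: True, k: True, y: True, a: False}
  {g: True, k: True, y: False, a: False}
  {g: True, y: True, k: False, a: False}
  {g: True, y: False, k: False, a: False}
  {k: True, y: True, g: False, a: False}
  {k: True, y: False, g: False, a: False}
  {y: True, g: False, k: False, a: False}
  {y: False, g: False, k: False, a: False}
  {a: True, g: True, k: True, y: True}
  {a: True, g: True, k: True, y: False}
  {a: True, g: True, y: True, k: False}


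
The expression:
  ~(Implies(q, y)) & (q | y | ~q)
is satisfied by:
  {q: True, y: False}


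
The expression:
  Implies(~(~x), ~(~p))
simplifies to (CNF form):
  p | ~x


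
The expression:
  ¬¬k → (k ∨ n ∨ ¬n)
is always true.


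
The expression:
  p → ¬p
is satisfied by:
  {p: False}


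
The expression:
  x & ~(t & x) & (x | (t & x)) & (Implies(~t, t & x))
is never true.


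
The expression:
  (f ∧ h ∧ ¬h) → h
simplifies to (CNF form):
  True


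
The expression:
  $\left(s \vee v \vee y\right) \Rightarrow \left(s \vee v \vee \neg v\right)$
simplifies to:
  $\text{True}$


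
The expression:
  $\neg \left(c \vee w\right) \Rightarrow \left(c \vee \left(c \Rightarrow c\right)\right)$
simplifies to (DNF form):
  $\text{True}$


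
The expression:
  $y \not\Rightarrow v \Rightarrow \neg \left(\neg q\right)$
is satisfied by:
  {q: True, v: True, y: False}
  {q: True, v: False, y: False}
  {v: True, q: False, y: False}
  {q: False, v: False, y: False}
  {y: True, q: True, v: True}
  {y: True, q: True, v: False}
  {y: True, v: True, q: False}


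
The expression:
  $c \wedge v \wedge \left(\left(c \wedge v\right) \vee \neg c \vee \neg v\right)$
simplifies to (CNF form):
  $c \wedge v$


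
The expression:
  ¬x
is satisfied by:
  {x: False}


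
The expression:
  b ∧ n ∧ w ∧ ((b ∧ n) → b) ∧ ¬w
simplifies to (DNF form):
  False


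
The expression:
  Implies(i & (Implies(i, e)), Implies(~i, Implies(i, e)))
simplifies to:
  True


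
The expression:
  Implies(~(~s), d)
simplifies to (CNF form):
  d | ~s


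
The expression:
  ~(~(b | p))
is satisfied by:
  {b: True, p: True}
  {b: True, p: False}
  {p: True, b: False}


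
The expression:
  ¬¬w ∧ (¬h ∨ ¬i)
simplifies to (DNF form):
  (w ∧ ¬h) ∨ (w ∧ ¬i)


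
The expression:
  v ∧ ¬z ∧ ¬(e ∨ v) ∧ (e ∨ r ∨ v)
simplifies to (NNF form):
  False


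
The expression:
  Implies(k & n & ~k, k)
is always true.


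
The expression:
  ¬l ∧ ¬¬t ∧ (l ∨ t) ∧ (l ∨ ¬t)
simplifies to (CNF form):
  False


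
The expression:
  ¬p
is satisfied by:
  {p: False}


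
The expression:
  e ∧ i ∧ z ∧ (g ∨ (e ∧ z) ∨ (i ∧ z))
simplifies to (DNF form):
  e ∧ i ∧ z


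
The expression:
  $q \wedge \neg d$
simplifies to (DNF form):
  $q \wedge \neg d$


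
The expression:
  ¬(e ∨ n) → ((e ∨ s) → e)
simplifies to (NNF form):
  e ∨ n ∨ ¬s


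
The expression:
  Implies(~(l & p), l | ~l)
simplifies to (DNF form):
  True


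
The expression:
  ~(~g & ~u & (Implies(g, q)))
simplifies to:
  g | u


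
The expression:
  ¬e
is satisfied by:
  {e: False}


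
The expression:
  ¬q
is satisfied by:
  {q: False}


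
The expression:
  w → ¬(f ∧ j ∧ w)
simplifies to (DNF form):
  ¬f ∨ ¬j ∨ ¬w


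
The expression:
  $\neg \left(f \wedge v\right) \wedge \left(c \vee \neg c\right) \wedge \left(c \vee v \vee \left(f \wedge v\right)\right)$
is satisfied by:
  {c: True, v: False, f: False}
  {f: True, c: True, v: False}
  {c: True, v: True, f: False}
  {v: True, f: False, c: False}


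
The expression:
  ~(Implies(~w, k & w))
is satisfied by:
  {w: False}


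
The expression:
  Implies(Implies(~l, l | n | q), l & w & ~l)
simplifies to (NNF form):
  ~l & ~n & ~q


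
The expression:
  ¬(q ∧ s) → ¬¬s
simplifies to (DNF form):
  s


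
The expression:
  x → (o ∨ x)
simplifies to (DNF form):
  True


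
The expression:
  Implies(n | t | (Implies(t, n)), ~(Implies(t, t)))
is never true.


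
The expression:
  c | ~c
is always true.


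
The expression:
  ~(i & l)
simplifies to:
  ~i | ~l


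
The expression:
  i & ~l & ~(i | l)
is never true.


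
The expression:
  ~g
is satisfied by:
  {g: False}


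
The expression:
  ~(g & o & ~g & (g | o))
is always true.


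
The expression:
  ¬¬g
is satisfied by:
  {g: True}


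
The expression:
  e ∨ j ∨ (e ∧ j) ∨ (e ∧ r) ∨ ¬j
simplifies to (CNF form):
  True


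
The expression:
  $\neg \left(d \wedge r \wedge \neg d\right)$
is always true.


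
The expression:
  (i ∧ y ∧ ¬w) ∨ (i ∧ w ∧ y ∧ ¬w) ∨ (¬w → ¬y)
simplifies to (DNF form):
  i ∨ w ∨ ¬y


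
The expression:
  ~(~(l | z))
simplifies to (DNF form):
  l | z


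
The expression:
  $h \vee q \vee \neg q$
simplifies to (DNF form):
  $\text{True}$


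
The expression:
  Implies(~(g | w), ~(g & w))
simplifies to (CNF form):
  True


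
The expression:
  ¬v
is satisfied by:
  {v: False}


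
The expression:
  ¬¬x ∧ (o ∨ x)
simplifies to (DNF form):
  x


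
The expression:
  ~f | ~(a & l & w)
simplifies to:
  ~a | ~f | ~l | ~w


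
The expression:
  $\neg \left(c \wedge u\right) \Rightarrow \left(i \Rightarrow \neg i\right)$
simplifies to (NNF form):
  $\left(c \wedge u\right) \vee \neg i$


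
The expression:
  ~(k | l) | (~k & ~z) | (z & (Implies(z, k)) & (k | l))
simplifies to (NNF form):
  (k & z) | (~k & ~l) | (~k & ~z)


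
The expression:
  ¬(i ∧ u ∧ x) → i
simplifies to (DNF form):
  i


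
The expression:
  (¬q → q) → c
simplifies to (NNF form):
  c ∨ ¬q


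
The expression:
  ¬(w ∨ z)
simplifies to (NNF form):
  ¬w ∧ ¬z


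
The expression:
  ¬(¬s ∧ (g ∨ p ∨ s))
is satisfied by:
  {s: True, p: False, g: False}
  {s: True, g: True, p: False}
  {s: True, p: True, g: False}
  {s: True, g: True, p: True}
  {g: False, p: False, s: False}


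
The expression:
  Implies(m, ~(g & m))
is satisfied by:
  {g: False, m: False}
  {m: True, g: False}
  {g: True, m: False}


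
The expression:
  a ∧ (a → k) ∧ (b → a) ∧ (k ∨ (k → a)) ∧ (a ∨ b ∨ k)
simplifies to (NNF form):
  a ∧ k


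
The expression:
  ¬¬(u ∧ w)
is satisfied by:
  {u: True, w: True}


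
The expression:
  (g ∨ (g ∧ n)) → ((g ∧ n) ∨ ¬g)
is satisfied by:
  {n: True, g: False}
  {g: False, n: False}
  {g: True, n: True}


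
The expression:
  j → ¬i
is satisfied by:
  {i: False, j: False}
  {j: True, i: False}
  {i: True, j: False}


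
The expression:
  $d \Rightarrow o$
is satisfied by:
  {o: True, d: False}
  {d: False, o: False}
  {d: True, o: True}


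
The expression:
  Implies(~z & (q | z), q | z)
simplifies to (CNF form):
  True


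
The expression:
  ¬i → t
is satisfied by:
  {i: True, t: True}
  {i: True, t: False}
  {t: True, i: False}


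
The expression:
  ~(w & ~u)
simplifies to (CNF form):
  u | ~w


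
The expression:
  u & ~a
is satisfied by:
  {u: True, a: False}


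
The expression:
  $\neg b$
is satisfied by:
  {b: False}


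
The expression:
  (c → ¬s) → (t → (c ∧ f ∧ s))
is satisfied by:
  {c: True, s: True, t: False}
  {c: True, s: False, t: False}
  {s: True, c: False, t: False}
  {c: False, s: False, t: False}
  {c: True, t: True, s: True}


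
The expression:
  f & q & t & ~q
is never true.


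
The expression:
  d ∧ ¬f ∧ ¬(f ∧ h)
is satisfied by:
  {d: True, f: False}


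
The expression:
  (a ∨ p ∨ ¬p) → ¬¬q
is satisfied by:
  {q: True}


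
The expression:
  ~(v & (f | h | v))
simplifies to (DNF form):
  ~v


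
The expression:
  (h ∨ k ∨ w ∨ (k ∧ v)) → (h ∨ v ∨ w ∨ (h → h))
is always true.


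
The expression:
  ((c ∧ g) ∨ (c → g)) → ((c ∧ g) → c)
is always true.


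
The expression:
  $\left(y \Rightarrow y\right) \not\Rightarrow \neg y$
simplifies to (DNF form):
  $y$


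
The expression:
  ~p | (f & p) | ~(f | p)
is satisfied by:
  {f: True, p: False}
  {p: False, f: False}
  {p: True, f: True}


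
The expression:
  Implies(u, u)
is always true.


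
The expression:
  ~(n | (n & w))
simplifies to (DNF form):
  ~n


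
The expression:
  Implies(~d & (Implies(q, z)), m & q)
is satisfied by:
  {d: True, m: True, q: True, z: False}
  {d: True, q: True, m: False, z: False}
  {d: True, z: True, m: True, q: True}
  {d: True, z: True, q: True, m: False}
  {d: True, m: True, q: False, z: False}
  {d: True, q: False, m: False, z: False}
  {d: True, m: True, z: True, q: False}
  {d: True, z: True, q: False, m: False}
  {m: True, q: True, z: False, d: False}
  {q: True, z: False, m: False, d: False}
  {z: True, q: True, m: True, d: False}


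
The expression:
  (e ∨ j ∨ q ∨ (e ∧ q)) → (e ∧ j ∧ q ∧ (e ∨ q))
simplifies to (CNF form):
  (e ∨ ¬q) ∧ (j ∨ ¬e) ∧ (q ∨ ¬j)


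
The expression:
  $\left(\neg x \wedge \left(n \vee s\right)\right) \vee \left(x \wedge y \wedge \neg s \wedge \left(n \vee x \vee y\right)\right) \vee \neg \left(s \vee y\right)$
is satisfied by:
  {n: True, s: False, y: False, x: False}
  {n: False, s: False, y: False, x: False}
  {n: True, x: True, s: False, y: False}
  {x: True, n: False, s: False, y: False}
  {n: True, y: True, x: False, s: False}
  {n: True, x: True, y: True, s: False}
  {x: True, y: True, n: False, s: False}
  {n: True, s: True, x: False, y: False}
  {s: True, x: False, y: False, n: False}
  {n: True, y: True, s: True, x: False}
  {y: True, s: True, x: False, n: False}


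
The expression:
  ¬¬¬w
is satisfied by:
  {w: False}


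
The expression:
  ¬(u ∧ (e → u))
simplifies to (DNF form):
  ¬u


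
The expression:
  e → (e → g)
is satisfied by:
  {g: True, e: False}
  {e: False, g: False}
  {e: True, g: True}


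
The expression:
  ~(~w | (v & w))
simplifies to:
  w & ~v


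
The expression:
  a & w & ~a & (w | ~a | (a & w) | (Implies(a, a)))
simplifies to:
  False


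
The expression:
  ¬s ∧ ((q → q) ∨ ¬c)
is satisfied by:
  {s: False}


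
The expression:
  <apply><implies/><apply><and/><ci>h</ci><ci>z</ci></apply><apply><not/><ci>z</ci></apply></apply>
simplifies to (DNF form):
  <apply><or/><apply><not/><ci>h</ci></apply><apply><not/><ci>z</ci></apply></apply>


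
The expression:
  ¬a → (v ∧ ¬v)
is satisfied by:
  {a: True}


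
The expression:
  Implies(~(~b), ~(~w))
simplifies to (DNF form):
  w | ~b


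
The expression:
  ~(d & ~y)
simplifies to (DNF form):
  y | ~d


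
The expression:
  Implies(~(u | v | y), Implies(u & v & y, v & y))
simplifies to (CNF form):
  True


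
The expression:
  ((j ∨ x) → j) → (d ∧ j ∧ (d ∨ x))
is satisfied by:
  {d: True, x: True, j: False}
  {x: True, j: False, d: False}
  {j: True, d: True, x: True}
  {j: True, d: True, x: False}


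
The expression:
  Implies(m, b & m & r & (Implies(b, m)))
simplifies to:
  ~m | (b & r)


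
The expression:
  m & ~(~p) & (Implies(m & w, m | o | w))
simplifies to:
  m & p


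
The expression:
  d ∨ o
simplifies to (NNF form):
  d ∨ o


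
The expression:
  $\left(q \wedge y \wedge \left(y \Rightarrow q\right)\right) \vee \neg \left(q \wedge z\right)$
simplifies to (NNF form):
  $y \vee \neg q \vee \neg z$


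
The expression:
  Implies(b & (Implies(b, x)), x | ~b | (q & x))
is always true.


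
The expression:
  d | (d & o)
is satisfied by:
  {d: True}


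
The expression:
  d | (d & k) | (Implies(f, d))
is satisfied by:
  {d: True, f: False}
  {f: False, d: False}
  {f: True, d: True}


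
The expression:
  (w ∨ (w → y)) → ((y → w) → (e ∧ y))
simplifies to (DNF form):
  (e ∧ y) ∨ (y ∧ ¬w)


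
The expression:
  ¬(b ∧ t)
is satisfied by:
  {t: False, b: False}
  {b: True, t: False}
  {t: True, b: False}


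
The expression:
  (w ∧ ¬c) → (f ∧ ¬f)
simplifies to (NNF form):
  c ∨ ¬w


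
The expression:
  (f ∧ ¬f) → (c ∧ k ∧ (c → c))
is always true.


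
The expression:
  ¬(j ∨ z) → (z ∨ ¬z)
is always true.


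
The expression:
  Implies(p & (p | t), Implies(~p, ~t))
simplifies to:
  True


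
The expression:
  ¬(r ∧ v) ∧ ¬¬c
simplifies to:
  c ∧ (¬r ∨ ¬v)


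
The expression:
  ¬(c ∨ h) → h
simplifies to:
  c ∨ h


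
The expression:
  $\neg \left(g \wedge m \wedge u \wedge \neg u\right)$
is always true.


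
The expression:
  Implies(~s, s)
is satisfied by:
  {s: True}


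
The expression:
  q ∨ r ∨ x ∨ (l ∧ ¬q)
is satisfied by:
  {r: True, x: True, q: True, l: True}
  {r: True, x: True, q: True, l: False}
  {r: True, x: True, l: True, q: False}
  {r: True, x: True, l: False, q: False}
  {r: True, q: True, l: True, x: False}
  {r: True, q: True, l: False, x: False}
  {r: True, q: False, l: True, x: False}
  {r: True, q: False, l: False, x: False}
  {x: True, q: True, l: True, r: False}
  {x: True, q: True, l: False, r: False}
  {x: True, l: True, q: False, r: False}
  {x: True, l: False, q: False, r: False}
  {q: True, l: True, x: False, r: False}
  {q: True, x: False, l: False, r: False}
  {l: True, x: False, q: False, r: False}


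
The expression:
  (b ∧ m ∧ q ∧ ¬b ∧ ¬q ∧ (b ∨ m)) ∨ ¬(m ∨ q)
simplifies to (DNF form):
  ¬m ∧ ¬q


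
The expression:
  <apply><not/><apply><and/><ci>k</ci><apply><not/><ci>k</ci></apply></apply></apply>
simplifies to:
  <true/>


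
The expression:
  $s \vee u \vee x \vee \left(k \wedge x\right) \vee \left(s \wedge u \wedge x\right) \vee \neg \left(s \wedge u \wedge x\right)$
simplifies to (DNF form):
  $\text{True}$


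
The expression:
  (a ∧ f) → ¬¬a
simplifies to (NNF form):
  True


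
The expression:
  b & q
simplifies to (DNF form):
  b & q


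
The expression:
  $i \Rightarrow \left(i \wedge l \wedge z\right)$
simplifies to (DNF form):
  $\left(l \wedge z\right) \vee \neg i$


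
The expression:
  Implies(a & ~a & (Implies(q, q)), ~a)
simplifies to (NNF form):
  True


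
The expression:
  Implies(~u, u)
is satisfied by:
  {u: True}


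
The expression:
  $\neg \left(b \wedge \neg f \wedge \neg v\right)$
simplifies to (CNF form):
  $f \vee v \vee \neg b$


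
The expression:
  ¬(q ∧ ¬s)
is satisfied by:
  {s: True, q: False}
  {q: False, s: False}
  {q: True, s: True}


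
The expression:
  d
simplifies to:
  d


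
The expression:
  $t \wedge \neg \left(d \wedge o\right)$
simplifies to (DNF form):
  $\left(t \wedge \neg d\right) \vee \left(t \wedge \neg o\right)$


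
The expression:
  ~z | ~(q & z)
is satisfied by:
  {q: False, z: False}
  {z: True, q: False}
  {q: True, z: False}


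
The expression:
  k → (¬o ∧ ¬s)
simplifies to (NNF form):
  (¬o ∧ ¬s) ∨ ¬k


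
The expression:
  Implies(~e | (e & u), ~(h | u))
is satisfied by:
  {e: True, u: False, h: False}
  {u: False, h: False, e: False}
  {e: True, h: True, u: False}


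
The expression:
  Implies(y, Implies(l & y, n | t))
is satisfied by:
  {n: True, t: True, l: False, y: False}
  {n: True, l: False, t: False, y: False}
  {t: True, n: False, l: False, y: False}
  {n: False, l: False, t: False, y: False}
  {y: True, n: True, t: True, l: False}
  {y: True, n: True, l: False, t: False}
  {y: True, t: True, n: False, l: False}
  {y: True, n: False, l: False, t: False}
  {n: True, l: True, t: True, y: False}
  {n: True, l: True, y: False, t: False}
  {l: True, t: True, y: False, n: False}
  {l: True, y: False, t: False, n: False}
  {n: True, l: True, y: True, t: True}
  {n: True, l: True, y: True, t: False}
  {l: True, y: True, t: True, n: False}


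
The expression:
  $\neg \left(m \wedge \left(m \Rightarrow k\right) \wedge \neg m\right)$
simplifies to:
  $\text{True}$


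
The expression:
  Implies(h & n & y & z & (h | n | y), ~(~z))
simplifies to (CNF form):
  True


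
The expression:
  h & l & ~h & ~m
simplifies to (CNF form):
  False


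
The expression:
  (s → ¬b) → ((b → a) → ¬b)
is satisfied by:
  {s: True, a: False, b: False}
  {s: False, a: False, b: False}
  {b: True, s: True, a: False}
  {b: True, s: False, a: False}
  {a: True, s: True, b: False}
  {a: True, s: False, b: False}
  {a: True, b: True, s: True}


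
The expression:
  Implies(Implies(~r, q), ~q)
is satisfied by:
  {q: False}


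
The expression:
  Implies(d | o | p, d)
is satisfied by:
  {d: True, o: False, p: False}
  {d: True, p: True, o: False}
  {d: True, o: True, p: False}
  {d: True, p: True, o: True}
  {p: False, o: False, d: False}


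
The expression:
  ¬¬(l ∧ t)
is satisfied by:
  {t: True, l: True}


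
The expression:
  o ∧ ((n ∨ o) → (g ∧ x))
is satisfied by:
  {g: True, x: True, o: True}


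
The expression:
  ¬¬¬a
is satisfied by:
  {a: False}


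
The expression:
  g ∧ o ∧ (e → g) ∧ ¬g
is never true.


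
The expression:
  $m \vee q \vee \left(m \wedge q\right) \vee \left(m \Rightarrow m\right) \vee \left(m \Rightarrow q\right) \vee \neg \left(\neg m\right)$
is always true.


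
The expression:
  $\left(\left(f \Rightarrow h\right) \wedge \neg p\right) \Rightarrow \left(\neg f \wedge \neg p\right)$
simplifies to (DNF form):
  $p \vee \neg f \vee \neg h$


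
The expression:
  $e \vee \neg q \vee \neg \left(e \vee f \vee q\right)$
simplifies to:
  $e \vee \neg q$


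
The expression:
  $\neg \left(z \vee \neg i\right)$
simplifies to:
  $i \wedge \neg z$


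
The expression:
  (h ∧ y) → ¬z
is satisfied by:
  {h: False, z: False, y: False}
  {y: True, h: False, z: False}
  {z: True, h: False, y: False}
  {y: True, z: True, h: False}
  {h: True, y: False, z: False}
  {y: True, h: True, z: False}
  {z: True, h: True, y: False}


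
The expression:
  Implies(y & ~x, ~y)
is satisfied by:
  {x: True, y: False}
  {y: False, x: False}
  {y: True, x: True}


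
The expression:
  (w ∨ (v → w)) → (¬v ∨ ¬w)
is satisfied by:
  {w: False, v: False}
  {v: True, w: False}
  {w: True, v: False}


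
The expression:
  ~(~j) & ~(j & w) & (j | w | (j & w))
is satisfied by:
  {j: True, w: False}


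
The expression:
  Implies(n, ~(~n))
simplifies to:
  True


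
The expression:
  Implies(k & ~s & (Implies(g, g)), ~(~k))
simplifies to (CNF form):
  True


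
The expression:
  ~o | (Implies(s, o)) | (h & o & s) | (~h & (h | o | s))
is always true.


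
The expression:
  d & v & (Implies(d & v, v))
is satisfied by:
  {d: True, v: True}


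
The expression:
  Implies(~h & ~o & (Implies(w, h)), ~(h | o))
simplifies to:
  True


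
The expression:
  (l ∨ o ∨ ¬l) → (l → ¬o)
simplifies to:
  ¬l ∨ ¬o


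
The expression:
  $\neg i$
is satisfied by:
  {i: False}


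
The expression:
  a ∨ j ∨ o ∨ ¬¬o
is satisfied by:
  {a: True, o: True, j: True}
  {a: True, o: True, j: False}
  {a: True, j: True, o: False}
  {a: True, j: False, o: False}
  {o: True, j: True, a: False}
  {o: True, j: False, a: False}
  {j: True, o: False, a: False}


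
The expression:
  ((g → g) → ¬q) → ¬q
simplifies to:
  True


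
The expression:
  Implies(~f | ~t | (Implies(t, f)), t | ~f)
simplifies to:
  t | ~f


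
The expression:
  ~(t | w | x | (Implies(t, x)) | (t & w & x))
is never true.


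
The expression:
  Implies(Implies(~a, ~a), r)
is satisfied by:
  {r: True}


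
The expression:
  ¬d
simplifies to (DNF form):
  ¬d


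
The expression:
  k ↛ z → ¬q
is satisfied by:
  {z: True, k: False, q: False}
  {k: False, q: False, z: False}
  {z: True, q: True, k: False}
  {q: True, k: False, z: False}
  {z: True, k: True, q: False}
  {k: True, z: False, q: False}
  {z: True, q: True, k: True}


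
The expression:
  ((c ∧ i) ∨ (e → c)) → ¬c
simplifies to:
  ¬c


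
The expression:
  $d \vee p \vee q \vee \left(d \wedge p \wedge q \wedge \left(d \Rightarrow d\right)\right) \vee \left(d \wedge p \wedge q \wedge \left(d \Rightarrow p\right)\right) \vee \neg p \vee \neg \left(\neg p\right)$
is always true.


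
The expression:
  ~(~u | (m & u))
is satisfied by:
  {u: True, m: False}


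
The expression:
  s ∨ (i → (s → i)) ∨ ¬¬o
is always true.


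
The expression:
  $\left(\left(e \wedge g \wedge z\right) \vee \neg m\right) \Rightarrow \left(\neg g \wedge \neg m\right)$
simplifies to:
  $\left(m \wedge \neg e\right) \vee \left(m \wedge \neg z\right) \vee \neg g$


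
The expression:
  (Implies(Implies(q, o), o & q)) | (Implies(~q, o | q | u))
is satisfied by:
  {q: True, u: True, o: True}
  {q: True, u: True, o: False}
  {q: True, o: True, u: False}
  {q: True, o: False, u: False}
  {u: True, o: True, q: False}
  {u: True, o: False, q: False}
  {o: True, u: False, q: False}


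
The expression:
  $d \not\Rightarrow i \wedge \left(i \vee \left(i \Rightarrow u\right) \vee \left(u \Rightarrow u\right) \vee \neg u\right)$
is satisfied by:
  {d: True, i: False}


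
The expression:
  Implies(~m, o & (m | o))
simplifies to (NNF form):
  m | o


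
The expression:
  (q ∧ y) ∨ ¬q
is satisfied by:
  {y: True, q: False}
  {q: False, y: False}
  {q: True, y: True}


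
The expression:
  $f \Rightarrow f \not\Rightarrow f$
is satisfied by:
  {f: False}


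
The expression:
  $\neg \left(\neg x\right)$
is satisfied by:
  {x: True}


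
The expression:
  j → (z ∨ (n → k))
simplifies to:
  k ∨ z ∨ ¬j ∨ ¬n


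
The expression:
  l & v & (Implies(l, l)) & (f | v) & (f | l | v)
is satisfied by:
  {v: True, l: True}


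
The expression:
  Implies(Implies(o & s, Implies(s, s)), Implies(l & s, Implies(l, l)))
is always true.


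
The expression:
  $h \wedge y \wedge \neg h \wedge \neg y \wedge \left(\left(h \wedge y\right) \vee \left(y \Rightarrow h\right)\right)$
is never true.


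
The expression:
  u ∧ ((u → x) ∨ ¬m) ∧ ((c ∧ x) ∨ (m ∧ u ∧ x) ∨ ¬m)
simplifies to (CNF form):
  u ∧ (x ∨ ¬m)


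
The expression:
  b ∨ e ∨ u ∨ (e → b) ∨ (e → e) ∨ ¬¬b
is always true.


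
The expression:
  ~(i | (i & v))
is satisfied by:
  {i: False}


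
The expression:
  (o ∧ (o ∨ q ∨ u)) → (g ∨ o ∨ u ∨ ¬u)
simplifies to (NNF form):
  True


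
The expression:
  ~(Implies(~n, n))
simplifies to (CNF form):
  ~n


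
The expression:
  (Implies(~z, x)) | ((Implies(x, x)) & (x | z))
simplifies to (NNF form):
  x | z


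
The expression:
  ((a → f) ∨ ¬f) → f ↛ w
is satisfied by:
  {f: True, w: False}


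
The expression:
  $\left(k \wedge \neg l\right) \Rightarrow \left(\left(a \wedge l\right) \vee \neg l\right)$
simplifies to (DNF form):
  $\text{True}$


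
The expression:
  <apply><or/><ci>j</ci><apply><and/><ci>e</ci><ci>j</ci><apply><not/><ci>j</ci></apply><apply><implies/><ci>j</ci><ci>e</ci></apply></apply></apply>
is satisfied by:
  {j: True}


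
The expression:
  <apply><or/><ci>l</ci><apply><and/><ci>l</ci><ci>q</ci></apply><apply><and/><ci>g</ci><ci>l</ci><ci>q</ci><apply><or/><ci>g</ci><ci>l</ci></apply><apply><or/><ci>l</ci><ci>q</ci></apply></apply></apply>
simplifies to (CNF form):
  <ci>l</ci>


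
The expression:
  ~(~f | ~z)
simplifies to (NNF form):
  f & z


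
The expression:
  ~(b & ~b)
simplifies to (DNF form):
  True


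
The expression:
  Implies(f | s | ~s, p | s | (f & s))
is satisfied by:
  {p: True, s: True}
  {p: True, s: False}
  {s: True, p: False}


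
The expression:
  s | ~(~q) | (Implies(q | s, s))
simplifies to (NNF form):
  True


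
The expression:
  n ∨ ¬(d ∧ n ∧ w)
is always true.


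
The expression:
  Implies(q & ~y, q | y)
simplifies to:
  True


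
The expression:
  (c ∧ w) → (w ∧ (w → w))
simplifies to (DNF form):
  True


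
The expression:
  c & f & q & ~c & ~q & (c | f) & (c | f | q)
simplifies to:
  False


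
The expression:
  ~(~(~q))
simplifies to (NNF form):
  ~q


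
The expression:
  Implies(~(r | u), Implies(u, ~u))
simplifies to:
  True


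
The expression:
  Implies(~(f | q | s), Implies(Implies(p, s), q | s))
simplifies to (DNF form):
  f | p | q | s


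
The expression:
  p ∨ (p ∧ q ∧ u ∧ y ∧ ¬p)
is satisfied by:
  {p: True}


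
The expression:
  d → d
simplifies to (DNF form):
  True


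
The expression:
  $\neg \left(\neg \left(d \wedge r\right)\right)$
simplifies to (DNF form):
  $d \wedge r$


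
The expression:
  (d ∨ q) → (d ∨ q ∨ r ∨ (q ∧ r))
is always true.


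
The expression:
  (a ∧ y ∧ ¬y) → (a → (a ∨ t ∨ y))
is always true.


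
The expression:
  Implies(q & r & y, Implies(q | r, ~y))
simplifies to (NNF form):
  ~q | ~r | ~y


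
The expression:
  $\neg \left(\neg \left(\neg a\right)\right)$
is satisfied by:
  {a: False}


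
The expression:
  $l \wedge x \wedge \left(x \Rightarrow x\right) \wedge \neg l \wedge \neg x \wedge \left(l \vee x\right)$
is never true.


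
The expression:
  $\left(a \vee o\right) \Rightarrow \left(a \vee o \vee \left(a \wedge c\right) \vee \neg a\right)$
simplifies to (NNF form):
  $\text{True}$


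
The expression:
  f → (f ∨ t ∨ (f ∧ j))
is always true.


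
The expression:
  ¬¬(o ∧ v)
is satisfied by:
  {o: True, v: True}


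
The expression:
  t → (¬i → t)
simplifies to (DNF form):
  True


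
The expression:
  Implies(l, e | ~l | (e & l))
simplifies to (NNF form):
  e | ~l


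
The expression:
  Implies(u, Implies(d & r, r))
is always true.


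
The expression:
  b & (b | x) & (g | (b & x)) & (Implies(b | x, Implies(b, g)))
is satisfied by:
  {b: True, g: True}


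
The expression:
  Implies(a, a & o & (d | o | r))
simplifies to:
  o | ~a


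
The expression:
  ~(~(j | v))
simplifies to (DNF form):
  j | v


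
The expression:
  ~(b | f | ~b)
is never true.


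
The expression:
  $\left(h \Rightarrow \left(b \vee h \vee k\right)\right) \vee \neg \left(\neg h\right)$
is always true.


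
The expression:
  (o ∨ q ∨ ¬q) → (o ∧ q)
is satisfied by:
  {o: True, q: True}


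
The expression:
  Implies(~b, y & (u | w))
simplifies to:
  b | (u & y) | (w & y)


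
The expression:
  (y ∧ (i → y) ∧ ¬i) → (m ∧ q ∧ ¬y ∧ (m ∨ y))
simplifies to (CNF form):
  i ∨ ¬y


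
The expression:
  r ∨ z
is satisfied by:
  {r: True, z: True}
  {r: True, z: False}
  {z: True, r: False}


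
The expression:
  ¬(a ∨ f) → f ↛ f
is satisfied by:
  {a: True, f: True}
  {a: True, f: False}
  {f: True, a: False}


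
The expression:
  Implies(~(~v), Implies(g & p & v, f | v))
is always true.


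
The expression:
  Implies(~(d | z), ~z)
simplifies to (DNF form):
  True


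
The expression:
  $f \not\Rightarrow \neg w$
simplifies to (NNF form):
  $f \wedge w$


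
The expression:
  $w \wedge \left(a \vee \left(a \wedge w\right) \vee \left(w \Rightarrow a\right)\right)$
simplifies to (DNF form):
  $a \wedge w$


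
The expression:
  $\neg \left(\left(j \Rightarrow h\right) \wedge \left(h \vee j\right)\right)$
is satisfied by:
  {h: False}


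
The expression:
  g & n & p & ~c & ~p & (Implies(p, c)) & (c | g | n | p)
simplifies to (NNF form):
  False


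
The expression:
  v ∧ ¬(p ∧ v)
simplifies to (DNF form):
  v ∧ ¬p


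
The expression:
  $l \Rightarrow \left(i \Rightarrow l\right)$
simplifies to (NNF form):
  $\text{True}$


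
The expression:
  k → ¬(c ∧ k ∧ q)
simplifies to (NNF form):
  ¬c ∨ ¬k ∨ ¬q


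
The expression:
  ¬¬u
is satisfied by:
  {u: True}


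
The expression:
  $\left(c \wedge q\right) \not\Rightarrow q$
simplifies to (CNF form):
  $\text{False}$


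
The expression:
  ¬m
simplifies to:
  ¬m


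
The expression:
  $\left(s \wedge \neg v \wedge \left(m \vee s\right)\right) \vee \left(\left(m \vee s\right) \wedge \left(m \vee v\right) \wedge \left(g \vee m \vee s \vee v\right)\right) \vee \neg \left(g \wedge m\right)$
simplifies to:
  $\text{True}$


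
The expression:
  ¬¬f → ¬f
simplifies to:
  ¬f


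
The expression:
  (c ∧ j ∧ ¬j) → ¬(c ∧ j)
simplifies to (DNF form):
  True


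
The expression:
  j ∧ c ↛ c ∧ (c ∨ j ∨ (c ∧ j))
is never true.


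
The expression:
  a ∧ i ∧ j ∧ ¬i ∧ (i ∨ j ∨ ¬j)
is never true.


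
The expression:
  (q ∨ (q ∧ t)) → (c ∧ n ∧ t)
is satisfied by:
  {n: True, c: True, t: True, q: False}
  {n: True, c: True, t: False, q: False}
  {n: True, t: True, c: False, q: False}
  {n: True, t: False, c: False, q: False}
  {c: True, t: True, n: False, q: False}
  {c: True, n: False, t: False, q: False}
  {c: False, t: True, n: False, q: False}
  {c: False, n: False, t: False, q: False}
  {n: True, q: True, c: True, t: True}


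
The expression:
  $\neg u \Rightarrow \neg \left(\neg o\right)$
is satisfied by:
  {o: True, u: True}
  {o: True, u: False}
  {u: True, o: False}


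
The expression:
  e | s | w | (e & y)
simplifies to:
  e | s | w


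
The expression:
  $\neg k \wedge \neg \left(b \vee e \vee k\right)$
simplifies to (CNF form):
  $\neg b \wedge \neg e \wedge \neg k$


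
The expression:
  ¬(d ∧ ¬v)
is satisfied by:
  {v: True, d: False}
  {d: False, v: False}
  {d: True, v: True}


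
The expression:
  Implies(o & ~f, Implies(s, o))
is always true.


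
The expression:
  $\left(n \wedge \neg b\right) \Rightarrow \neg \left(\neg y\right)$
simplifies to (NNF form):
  $b \vee y \vee \neg n$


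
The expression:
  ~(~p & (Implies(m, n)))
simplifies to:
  p | (m & ~n)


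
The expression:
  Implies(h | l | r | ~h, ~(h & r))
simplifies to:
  ~h | ~r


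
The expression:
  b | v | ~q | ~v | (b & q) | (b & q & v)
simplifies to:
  True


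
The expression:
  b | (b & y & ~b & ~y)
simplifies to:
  b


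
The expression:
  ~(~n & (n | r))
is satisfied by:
  {n: True, r: False}
  {r: False, n: False}
  {r: True, n: True}


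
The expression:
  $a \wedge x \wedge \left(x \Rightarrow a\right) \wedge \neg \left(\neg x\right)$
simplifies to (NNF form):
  $a \wedge x$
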